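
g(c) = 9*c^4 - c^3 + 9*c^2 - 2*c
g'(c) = 36*c^3 - 3*c^2 + 18*c - 2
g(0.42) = 0.95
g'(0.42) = 7.70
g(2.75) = 556.49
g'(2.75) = 773.50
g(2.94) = 718.91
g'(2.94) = 939.83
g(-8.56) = 49624.99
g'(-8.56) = -22955.89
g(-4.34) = 3452.97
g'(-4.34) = -3079.50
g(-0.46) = 3.32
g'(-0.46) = -14.42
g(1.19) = 26.73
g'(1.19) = 75.84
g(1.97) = 158.90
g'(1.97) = 297.05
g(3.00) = 777.00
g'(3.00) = 997.00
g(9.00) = 59031.00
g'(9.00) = 26161.00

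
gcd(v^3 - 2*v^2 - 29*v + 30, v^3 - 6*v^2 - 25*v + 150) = v^2 - v - 30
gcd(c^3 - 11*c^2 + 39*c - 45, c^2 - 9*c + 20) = c - 5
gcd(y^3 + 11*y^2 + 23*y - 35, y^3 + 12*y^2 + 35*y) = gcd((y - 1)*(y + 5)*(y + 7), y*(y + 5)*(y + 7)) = y^2 + 12*y + 35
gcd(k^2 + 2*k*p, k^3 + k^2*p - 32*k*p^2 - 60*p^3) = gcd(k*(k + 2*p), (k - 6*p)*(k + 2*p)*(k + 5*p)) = k + 2*p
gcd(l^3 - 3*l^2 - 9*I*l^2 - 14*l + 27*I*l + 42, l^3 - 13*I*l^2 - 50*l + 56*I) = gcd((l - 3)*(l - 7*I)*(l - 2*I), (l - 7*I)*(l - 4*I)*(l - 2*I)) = l^2 - 9*I*l - 14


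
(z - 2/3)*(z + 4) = z^2 + 10*z/3 - 8/3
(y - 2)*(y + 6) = y^2 + 4*y - 12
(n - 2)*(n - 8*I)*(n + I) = n^3 - 2*n^2 - 7*I*n^2 + 8*n + 14*I*n - 16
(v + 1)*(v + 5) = v^2 + 6*v + 5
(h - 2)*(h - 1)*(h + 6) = h^3 + 3*h^2 - 16*h + 12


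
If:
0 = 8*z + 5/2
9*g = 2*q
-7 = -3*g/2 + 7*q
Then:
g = -7/30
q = -21/20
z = -5/16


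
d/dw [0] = 0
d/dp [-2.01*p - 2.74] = -2.01000000000000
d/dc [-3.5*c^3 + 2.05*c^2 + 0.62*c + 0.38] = -10.5*c^2 + 4.1*c + 0.62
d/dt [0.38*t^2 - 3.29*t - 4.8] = 0.76*t - 3.29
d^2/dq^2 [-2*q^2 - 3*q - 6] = -4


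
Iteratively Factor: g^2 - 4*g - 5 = (g + 1)*(g - 5)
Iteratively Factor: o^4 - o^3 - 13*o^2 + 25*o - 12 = (o - 3)*(o^3 + 2*o^2 - 7*o + 4) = (o - 3)*(o - 1)*(o^2 + 3*o - 4) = (o - 3)*(o - 1)*(o + 4)*(o - 1)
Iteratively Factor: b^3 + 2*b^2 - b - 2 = (b + 1)*(b^2 + b - 2) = (b - 1)*(b + 1)*(b + 2)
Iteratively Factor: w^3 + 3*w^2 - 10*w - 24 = (w - 3)*(w^2 + 6*w + 8) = (w - 3)*(w + 4)*(w + 2)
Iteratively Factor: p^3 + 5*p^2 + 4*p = (p)*(p^2 + 5*p + 4) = p*(p + 1)*(p + 4)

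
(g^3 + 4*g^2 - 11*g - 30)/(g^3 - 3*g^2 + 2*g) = (g^3 + 4*g^2 - 11*g - 30)/(g*(g^2 - 3*g + 2))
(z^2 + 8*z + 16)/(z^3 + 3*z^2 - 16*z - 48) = (z + 4)/(z^2 - z - 12)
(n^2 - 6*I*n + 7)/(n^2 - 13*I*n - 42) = (n + I)/(n - 6*I)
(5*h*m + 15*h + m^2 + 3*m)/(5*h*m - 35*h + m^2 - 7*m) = (m + 3)/(m - 7)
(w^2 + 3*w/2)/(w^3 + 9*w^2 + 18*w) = (w + 3/2)/(w^2 + 9*w + 18)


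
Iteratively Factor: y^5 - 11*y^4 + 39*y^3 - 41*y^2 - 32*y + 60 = (y - 5)*(y^4 - 6*y^3 + 9*y^2 + 4*y - 12) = (y - 5)*(y - 2)*(y^3 - 4*y^2 + y + 6) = (y - 5)*(y - 2)^2*(y^2 - 2*y - 3) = (y - 5)*(y - 2)^2*(y + 1)*(y - 3)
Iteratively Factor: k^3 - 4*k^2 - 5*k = (k)*(k^2 - 4*k - 5) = k*(k - 5)*(k + 1)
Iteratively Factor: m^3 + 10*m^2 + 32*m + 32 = (m + 2)*(m^2 + 8*m + 16) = (m + 2)*(m + 4)*(m + 4)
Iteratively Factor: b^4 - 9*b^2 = (b)*(b^3 - 9*b) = b*(b + 3)*(b^2 - 3*b) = b^2*(b + 3)*(b - 3)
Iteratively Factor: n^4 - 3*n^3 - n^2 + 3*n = (n - 3)*(n^3 - n) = n*(n - 3)*(n^2 - 1) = n*(n - 3)*(n - 1)*(n + 1)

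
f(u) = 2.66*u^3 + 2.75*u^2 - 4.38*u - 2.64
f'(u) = 7.98*u^2 + 5.5*u - 4.38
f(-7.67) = -1007.50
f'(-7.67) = 422.89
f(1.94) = 18.63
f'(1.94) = 36.32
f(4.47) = 270.31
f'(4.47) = 179.65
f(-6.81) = -685.36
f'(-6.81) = 328.25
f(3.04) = 84.19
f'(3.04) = 86.09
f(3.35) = 113.55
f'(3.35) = 103.60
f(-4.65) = -190.26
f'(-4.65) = 142.59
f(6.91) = 976.04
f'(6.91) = 414.65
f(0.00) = -2.64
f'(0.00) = -4.38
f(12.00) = 4937.28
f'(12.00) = 1210.74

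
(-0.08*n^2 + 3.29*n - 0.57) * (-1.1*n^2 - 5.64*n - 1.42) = 0.088*n^4 - 3.1678*n^3 - 17.815*n^2 - 1.457*n + 0.8094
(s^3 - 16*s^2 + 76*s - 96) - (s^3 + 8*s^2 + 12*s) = -24*s^2 + 64*s - 96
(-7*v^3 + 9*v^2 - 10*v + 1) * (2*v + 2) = -14*v^4 + 4*v^3 - 2*v^2 - 18*v + 2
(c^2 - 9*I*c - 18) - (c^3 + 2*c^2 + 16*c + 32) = -c^3 - c^2 - 16*c - 9*I*c - 50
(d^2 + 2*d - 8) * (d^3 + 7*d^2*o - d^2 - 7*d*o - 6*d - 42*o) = d^5 + 7*d^4*o + d^4 + 7*d^3*o - 16*d^3 - 112*d^2*o - 4*d^2 - 28*d*o + 48*d + 336*o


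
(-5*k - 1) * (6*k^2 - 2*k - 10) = -30*k^3 + 4*k^2 + 52*k + 10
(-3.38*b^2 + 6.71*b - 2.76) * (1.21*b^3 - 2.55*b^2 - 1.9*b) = -4.0898*b^5 + 16.7381*b^4 - 14.0281*b^3 - 5.711*b^2 + 5.244*b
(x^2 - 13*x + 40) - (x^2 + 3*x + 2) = 38 - 16*x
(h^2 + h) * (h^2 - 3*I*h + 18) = h^4 + h^3 - 3*I*h^3 + 18*h^2 - 3*I*h^2 + 18*h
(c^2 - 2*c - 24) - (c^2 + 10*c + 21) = -12*c - 45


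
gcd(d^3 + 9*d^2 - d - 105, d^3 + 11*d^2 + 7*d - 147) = d^2 + 4*d - 21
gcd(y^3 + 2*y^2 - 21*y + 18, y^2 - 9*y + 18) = y - 3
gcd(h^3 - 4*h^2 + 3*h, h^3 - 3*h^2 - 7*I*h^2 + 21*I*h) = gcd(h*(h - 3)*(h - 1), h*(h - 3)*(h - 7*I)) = h^2 - 3*h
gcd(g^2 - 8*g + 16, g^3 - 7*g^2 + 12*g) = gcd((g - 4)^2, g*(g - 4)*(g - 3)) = g - 4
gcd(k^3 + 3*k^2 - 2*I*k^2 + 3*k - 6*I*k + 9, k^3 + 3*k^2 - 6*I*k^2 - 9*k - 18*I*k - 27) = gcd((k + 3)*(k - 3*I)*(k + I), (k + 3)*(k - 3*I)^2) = k^2 + k*(3 - 3*I) - 9*I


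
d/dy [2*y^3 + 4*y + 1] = 6*y^2 + 4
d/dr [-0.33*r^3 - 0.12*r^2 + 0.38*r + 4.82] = -0.99*r^2 - 0.24*r + 0.38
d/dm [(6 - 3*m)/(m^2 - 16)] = 3*(-m^2 + 2*m*(m - 2) + 16)/(m^2 - 16)^2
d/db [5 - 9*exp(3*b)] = -27*exp(3*b)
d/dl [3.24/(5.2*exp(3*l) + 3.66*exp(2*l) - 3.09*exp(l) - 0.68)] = (-50.544*exp(2*l) - 23.7168*exp(l) + 10.0116)*exp(l)/(5.2*exp(3*l) + 3.66*exp(2*l) - 3.09*exp(l) - 0.68)^2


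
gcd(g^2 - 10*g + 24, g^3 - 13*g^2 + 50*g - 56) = g - 4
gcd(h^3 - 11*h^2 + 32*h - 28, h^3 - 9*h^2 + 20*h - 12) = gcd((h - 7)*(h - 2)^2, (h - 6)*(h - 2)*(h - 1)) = h - 2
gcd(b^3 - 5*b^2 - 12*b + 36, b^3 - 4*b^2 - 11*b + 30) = b^2 + b - 6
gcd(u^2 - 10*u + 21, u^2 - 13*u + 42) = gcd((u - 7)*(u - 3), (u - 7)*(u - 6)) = u - 7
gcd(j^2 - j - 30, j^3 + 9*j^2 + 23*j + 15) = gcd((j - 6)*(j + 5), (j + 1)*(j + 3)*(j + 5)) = j + 5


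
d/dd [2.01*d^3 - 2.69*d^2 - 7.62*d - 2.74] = 6.03*d^2 - 5.38*d - 7.62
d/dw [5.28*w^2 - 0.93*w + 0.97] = 10.56*w - 0.93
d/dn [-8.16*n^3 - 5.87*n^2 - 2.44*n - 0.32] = -24.48*n^2 - 11.74*n - 2.44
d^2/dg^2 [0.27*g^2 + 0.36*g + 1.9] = 0.540000000000000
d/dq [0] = 0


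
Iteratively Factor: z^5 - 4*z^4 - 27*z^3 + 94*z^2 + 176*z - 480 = (z - 2)*(z^4 - 2*z^3 - 31*z^2 + 32*z + 240) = (z - 4)*(z - 2)*(z^3 + 2*z^2 - 23*z - 60) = (z - 5)*(z - 4)*(z - 2)*(z^2 + 7*z + 12) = (z - 5)*(z - 4)*(z - 2)*(z + 3)*(z + 4)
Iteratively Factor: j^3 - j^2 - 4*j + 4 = (j + 2)*(j^2 - 3*j + 2) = (j - 1)*(j + 2)*(j - 2)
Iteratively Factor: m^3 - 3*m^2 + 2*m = (m)*(m^2 - 3*m + 2) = m*(m - 1)*(m - 2)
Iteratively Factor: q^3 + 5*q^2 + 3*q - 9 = (q + 3)*(q^2 + 2*q - 3) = (q - 1)*(q + 3)*(q + 3)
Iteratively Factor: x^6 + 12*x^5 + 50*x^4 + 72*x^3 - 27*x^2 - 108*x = (x + 3)*(x^5 + 9*x^4 + 23*x^3 + 3*x^2 - 36*x) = x*(x + 3)*(x^4 + 9*x^3 + 23*x^2 + 3*x - 36) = x*(x - 1)*(x + 3)*(x^3 + 10*x^2 + 33*x + 36) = x*(x - 1)*(x + 3)^2*(x^2 + 7*x + 12) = x*(x - 1)*(x + 3)^3*(x + 4)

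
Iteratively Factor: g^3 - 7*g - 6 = (g + 2)*(g^2 - 2*g - 3) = (g + 1)*(g + 2)*(g - 3)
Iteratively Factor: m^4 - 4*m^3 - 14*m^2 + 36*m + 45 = (m - 5)*(m^3 + m^2 - 9*m - 9) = (m - 5)*(m + 1)*(m^2 - 9) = (m - 5)*(m - 3)*(m + 1)*(m + 3)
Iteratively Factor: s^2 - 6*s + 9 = (s - 3)*(s - 3)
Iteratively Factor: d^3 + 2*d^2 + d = (d + 1)*(d^2 + d) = (d + 1)^2*(d)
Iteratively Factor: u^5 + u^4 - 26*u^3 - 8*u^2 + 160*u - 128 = (u + 4)*(u^4 - 3*u^3 - 14*u^2 + 48*u - 32) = (u - 1)*(u + 4)*(u^3 - 2*u^2 - 16*u + 32) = (u - 1)*(u + 4)^2*(u^2 - 6*u + 8) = (u - 4)*(u - 1)*(u + 4)^2*(u - 2)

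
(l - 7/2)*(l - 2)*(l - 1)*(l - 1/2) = l^4 - 7*l^3 + 63*l^2/4 - 53*l/4 + 7/2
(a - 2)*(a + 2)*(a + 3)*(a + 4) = a^4 + 7*a^3 + 8*a^2 - 28*a - 48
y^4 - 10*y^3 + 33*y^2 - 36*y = y*(y - 4)*(y - 3)^2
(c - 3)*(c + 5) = c^2 + 2*c - 15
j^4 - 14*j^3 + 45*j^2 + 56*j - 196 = (j - 7)^2*(j - 2)*(j + 2)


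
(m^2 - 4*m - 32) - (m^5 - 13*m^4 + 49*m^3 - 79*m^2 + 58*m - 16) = -m^5 + 13*m^4 - 49*m^3 + 80*m^2 - 62*m - 16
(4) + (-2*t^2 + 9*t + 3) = -2*t^2 + 9*t + 7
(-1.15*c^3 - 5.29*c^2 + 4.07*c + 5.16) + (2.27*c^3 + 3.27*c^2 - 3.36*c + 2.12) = 1.12*c^3 - 2.02*c^2 + 0.71*c + 7.28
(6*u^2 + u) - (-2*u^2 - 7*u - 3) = 8*u^2 + 8*u + 3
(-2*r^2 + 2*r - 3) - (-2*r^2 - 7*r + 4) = 9*r - 7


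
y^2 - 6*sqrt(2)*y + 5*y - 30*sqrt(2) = (y + 5)*(y - 6*sqrt(2))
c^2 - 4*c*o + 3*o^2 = (c - 3*o)*(c - o)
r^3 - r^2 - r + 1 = (r - 1)^2*(r + 1)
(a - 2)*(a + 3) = a^2 + a - 6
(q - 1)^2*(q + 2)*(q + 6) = q^4 + 6*q^3 - 3*q^2 - 16*q + 12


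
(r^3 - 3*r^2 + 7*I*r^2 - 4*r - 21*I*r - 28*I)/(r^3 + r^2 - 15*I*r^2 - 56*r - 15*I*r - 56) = (r^2 + r*(-4 + 7*I) - 28*I)/(r^2 - 15*I*r - 56)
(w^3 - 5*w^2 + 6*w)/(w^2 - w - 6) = w*(w - 2)/(w + 2)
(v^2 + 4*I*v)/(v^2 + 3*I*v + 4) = v/(v - I)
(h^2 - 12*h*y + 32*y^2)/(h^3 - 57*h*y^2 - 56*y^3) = (h - 4*y)/(h^2 + 8*h*y + 7*y^2)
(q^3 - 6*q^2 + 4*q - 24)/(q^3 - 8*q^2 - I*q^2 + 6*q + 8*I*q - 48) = (q^2 - 2*q*(3 + I) + 12*I)/(q^2 - q*(8 + 3*I) + 24*I)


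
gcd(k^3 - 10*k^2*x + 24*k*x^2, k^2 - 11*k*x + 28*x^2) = -k + 4*x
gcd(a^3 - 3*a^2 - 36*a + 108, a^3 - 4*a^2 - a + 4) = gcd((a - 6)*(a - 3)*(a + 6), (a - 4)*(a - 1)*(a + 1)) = 1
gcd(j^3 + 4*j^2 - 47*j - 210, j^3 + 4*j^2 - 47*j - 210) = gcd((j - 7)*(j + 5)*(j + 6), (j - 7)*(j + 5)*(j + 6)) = j^3 + 4*j^2 - 47*j - 210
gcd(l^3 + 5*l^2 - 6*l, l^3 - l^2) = l^2 - l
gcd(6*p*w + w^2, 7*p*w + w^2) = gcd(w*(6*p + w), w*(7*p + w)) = w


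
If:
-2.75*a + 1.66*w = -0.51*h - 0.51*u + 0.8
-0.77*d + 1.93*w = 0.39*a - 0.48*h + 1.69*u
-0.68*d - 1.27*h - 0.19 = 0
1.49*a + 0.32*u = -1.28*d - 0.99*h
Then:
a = 1.9010580775056*w - 0.772947103533057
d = 2.26177151492627 - 5.50470643447765*w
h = 2.94740187042898*w - 1.36063356704713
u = 4.04849952788551*w - 1.23859101082719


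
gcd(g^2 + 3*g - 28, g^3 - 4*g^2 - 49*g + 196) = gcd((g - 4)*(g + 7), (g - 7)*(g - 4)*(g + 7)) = g^2 + 3*g - 28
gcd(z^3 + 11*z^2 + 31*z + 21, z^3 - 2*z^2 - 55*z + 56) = z + 7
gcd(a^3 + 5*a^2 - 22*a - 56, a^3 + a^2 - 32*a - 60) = a + 2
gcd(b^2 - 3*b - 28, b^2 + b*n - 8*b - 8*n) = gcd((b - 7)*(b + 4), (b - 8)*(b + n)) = 1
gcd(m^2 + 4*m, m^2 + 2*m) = m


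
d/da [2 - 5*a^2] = -10*a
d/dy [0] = 0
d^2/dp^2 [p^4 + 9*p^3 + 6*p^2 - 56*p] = 12*p^2 + 54*p + 12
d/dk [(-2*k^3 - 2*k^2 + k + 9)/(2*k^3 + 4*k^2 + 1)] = (-4*k^4 - 4*k^3 - 64*k^2 - 76*k + 1)/(4*k^6 + 16*k^5 + 16*k^4 + 4*k^3 + 8*k^2 + 1)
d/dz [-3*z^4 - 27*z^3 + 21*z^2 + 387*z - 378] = -12*z^3 - 81*z^2 + 42*z + 387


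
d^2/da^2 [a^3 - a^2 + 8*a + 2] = 6*a - 2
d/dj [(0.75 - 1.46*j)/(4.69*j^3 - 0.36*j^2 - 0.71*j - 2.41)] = (13.6948*j^3 - 11.0781*j^2 + 0.54*j + 4.0511)/(21.9961*j^6 - 3.3768*j^5 - 6.5302*j^4 - 22.0946*j^3 + 2.2393*j^2 + 3.4222*j + 5.8081)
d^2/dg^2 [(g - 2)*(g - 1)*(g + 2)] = 6*g - 2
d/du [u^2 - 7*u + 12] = 2*u - 7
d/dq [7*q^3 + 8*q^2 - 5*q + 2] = 21*q^2 + 16*q - 5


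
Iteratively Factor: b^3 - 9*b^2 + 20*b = (b - 4)*(b^2 - 5*b) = (b - 5)*(b - 4)*(b)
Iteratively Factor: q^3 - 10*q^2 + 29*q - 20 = (q - 4)*(q^2 - 6*q + 5) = (q - 4)*(q - 1)*(q - 5)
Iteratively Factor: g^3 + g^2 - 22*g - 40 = (g + 2)*(g^2 - g - 20) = (g + 2)*(g + 4)*(g - 5)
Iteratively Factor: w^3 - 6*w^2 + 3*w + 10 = (w - 5)*(w^2 - w - 2) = (w - 5)*(w - 2)*(w + 1)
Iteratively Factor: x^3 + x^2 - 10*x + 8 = (x - 2)*(x^2 + 3*x - 4) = (x - 2)*(x - 1)*(x + 4)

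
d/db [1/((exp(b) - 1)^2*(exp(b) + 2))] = 3*(exp(b) + 1)*exp(b)/((1 - exp(b))^3*(exp(b) + 2)^2)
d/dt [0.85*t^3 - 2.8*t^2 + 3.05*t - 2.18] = 2.55*t^2 - 5.6*t + 3.05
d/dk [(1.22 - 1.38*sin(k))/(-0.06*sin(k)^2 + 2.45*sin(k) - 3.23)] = (-0.0828*sin(k)^2 + 0.1464*sin(k) + 1.4684)*cos(k)/(0.0036*sin(k)^4 - 0.294*sin(k)^3 + 6.3901*sin(k)^2 - 15.827*sin(k) + 10.4329)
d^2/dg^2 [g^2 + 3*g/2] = 2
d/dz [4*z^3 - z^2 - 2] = 2*z*(6*z - 1)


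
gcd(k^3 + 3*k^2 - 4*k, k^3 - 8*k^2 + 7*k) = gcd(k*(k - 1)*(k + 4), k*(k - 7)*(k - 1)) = k^2 - k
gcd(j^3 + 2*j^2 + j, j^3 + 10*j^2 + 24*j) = j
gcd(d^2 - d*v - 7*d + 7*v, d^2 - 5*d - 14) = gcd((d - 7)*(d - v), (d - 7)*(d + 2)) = d - 7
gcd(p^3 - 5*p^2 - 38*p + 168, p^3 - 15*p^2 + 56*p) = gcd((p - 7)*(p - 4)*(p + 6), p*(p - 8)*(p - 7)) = p - 7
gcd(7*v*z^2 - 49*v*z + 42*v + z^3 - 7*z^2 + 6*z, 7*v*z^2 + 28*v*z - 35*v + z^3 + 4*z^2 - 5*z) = 7*v*z - 7*v + z^2 - z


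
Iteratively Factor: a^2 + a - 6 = (a + 3)*(a - 2)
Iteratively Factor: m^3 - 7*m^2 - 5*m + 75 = (m - 5)*(m^2 - 2*m - 15) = (m - 5)^2*(m + 3)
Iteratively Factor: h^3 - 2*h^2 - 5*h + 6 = (h + 2)*(h^2 - 4*h + 3) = (h - 3)*(h + 2)*(h - 1)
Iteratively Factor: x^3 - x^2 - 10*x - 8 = (x + 2)*(x^2 - 3*x - 4) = (x + 1)*(x + 2)*(x - 4)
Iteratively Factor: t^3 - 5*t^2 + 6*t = (t - 2)*(t^2 - 3*t) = t*(t - 2)*(t - 3)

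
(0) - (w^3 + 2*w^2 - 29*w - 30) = -w^3 - 2*w^2 + 29*w + 30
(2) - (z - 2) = 4 - z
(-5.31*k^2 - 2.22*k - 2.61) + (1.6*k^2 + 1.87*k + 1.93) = -3.71*k^2 - 0.35*k - 0.68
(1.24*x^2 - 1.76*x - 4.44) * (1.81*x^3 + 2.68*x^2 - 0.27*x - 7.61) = 2.2444*x^5 + 0.1376*x^4 - 13.088*x^3 - 20.8604*x^2 + 14.5924*x + 33.7884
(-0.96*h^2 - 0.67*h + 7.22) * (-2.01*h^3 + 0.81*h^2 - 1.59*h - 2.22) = 1.9296*h^5 + 0.5691*h^4 - 13.5285*h^3 + 9.0447*h^2 - 9.9924*h - 16.0284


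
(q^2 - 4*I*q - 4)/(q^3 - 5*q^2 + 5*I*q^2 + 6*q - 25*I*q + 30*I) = (q^2 - 4*I*q - 4)/(q^3 + 5*q^2*(-1 + I) + q*(6 - 25*I) + 30*I)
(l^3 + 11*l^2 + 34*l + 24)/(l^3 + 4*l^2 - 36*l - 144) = (l + 1)/(l - 6)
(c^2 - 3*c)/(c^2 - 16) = c*(c - 3)/(c^2 - 16)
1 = 1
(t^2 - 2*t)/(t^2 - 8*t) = (t - 2)/(t - 8)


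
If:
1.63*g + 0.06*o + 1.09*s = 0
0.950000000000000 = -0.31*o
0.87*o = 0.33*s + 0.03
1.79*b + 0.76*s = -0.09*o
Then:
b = 3.62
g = 5.58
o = -3.06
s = -8.17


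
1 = 1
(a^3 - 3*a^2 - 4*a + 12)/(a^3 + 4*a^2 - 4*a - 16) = (a - 3)/(a + 4)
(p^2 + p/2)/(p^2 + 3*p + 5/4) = 2*p/(2*p + 5)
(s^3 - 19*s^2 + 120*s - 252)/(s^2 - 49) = (s^2 - 12*s + 36)/(s + 7)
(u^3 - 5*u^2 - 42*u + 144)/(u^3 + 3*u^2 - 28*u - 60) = (u^2 - 11*u + 24)/(u^2 - 3*u - 10)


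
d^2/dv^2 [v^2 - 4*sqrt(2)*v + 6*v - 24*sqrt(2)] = 2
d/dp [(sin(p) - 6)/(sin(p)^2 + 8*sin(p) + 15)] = (12*sin(p) + cos(p)^2 + 62)*cos(p)/(sin(p)^2 + 8*sin(p) + 15)^2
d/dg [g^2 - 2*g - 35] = 2*g - 2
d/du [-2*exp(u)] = -2*exp(u)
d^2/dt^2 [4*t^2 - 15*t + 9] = 8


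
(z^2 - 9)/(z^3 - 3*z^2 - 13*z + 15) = (z - 3)/(z^2 - 6*z + 5)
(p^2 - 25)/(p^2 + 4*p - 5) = (p - 5)/(p - 1)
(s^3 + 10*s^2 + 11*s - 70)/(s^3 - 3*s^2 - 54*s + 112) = (s + 5)/(s - 8)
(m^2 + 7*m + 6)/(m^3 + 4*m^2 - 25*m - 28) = (m + 6)/(m^2 + 3*m - 28)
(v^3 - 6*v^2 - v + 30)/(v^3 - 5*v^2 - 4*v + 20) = (v - 3)/(v - 2)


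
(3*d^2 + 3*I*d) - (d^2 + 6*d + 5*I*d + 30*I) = 2*d^2 - 6*d - 2*I*d - 30*I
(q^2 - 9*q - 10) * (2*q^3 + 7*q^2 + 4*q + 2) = 2*q^5 - 11*q^4 - 79*q^3 - 104*q^2 - 58*q - 20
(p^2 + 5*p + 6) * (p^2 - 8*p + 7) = p^4 - 3*p^3 - 27*p^2 - 13*p + 42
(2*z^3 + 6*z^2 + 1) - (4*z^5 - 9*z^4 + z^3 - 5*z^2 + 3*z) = -4*z^5 + 9*z^4 + z^3 + 11*z^2 - 3*z + 1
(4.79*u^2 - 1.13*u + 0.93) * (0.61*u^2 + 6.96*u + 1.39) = 2.9219*u^4 + 32.6491*u^3 - 0.639399999999999*u^2 + 4.9021*u + 1.2927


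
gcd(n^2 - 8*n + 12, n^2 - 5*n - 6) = n - 6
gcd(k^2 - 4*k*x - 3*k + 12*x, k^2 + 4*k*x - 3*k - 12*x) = k - 3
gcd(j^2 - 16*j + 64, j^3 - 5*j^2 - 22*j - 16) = j - 8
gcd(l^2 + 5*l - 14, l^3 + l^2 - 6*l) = l - 2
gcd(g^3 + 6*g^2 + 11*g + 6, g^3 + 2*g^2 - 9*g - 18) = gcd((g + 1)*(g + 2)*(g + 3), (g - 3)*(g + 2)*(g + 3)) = g^2 + 5*g + 6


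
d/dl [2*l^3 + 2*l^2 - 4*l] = 6*l^2 + 4*l - 4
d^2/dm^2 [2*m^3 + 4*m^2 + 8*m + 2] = 12*m + 8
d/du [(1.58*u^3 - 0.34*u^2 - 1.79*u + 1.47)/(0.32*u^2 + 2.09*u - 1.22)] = (0.5056*u^4 + 6.6044*u^3 - 5.9206*u^2 - 0.1112*u - 0.8885)/(0.1024*u^4 + 1.3376*u^3 + 3.5873*u^2 - 5.0996*u + 1.4884)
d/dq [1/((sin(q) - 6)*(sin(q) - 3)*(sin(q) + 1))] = (-3*sin(q)^2 + 16*sin(q) - 9)*cos(q)/((sin(q) - 6)^2*(sin(q) - 3)^2*(sin(q) + 1)^2)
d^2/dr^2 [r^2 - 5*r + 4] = 2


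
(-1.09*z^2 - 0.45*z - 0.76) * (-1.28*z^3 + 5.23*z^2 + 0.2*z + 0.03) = 1.3952*z^5 - 5.1247*z^4 - 1.5987*z^3 - 4.0975*z^2 - 0.1655*z - 0.0228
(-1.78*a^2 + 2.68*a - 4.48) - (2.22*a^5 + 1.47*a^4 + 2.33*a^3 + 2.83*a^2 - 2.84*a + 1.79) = -2.22*a^5 - 1.47*a^4 - 2.33*a^3 - 4.61*a^2 + 5.52*a - 6.27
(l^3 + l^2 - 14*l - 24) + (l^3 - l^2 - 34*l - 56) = 2*l^3 - 48*l - 80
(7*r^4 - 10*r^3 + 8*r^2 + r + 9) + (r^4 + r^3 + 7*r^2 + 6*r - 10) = 8*r^4 - 9*r^3 + 15*r^2 + 7*r - 1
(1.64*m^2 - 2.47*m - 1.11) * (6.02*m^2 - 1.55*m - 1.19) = 9.8728*m^4 - 17.4114*m^3 - 4.8053*m^2 + 4.6598*m + 1.3209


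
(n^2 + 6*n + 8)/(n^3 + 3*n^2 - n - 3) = (n^2 + 6*n + 8)/(n^3 + 3*n^2 - n - 3)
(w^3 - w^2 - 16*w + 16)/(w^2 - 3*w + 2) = (w^2 - 16)/(w - 2)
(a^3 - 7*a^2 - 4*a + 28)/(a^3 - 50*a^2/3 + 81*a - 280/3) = 3*(a^2 - 4)/(3*a^2 - 29*a + 40)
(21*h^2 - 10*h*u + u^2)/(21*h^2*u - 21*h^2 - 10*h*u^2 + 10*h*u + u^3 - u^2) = 1/(u - 1)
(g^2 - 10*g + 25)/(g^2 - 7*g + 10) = (g - 5)/(g - 2)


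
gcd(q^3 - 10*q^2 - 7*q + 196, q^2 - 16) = q + 4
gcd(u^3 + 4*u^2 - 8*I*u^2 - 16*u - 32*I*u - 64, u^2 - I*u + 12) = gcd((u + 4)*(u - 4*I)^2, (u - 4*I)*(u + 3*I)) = u - 4*I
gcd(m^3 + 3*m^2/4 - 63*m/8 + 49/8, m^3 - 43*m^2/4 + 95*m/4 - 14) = m^2 - 11*m/4 + 7/4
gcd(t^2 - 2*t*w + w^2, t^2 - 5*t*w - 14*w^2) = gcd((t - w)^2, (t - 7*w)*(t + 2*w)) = 1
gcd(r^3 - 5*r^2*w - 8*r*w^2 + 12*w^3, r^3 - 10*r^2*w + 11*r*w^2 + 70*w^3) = r + 2*w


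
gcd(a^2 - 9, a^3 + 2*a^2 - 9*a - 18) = a^2 - 9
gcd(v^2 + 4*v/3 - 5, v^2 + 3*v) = v + 3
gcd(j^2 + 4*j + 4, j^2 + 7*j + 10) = j + 2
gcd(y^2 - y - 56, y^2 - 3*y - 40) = y - 8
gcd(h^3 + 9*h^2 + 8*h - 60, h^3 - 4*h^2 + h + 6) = h - 2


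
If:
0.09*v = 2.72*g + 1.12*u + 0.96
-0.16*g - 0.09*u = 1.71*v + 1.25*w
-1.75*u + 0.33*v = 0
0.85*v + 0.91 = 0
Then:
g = -0.31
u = -0.20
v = -1.07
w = 1.52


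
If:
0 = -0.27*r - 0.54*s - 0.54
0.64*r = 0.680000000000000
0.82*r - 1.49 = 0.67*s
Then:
No Solution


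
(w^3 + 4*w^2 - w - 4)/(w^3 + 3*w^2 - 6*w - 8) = (w - 1)/(w - 2)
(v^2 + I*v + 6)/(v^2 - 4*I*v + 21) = (v - 2*I)/(v - 7*I)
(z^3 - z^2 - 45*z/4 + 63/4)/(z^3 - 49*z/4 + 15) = (2*z^2 + z - 21)/(2*z^2 + 3*z - 20)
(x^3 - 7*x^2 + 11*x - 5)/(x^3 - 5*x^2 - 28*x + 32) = (x^2 - 6*x + 5)/(x^2 - 4*x - 32)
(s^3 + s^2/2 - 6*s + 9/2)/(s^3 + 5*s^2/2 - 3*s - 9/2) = (s - 1)/(s + 1)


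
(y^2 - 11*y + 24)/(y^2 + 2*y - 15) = (y - 8)/(y + 5)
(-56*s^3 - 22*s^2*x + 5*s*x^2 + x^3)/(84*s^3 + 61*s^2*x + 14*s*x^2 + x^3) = (-8*s^2 - 2*s*x + x^2)/(12*s^2 + 7*s*x + x^2)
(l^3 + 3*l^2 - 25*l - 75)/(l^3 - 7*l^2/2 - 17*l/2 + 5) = 2*(l^2 + 8*l + 15)/(2*l^2 + 3*l - 2)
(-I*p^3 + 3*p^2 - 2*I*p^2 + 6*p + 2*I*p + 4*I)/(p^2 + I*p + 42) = (-I*p^3 + p^2*(3 - 2*I) + 2*p*(3 + I) + 4*I)/(p^2 + I*p + 42)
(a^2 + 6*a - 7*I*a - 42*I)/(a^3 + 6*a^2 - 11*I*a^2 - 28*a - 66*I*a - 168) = 1/(a - 4*I)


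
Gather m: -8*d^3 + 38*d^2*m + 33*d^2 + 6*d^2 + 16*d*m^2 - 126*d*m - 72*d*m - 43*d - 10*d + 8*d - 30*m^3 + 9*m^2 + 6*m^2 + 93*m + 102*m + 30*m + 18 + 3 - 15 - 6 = -8*d^3 + 39*d^2 - 45*d - 30*m^3 + m^2*(16*d + 15) + m*(38*d^2 - 198*d + 225)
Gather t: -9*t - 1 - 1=-9*t - 2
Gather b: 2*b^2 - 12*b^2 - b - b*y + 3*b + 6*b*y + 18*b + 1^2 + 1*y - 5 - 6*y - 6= -10*b^2 + b*(5*y + 20) - 5*y - 10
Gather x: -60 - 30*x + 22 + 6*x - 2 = -24*x - 40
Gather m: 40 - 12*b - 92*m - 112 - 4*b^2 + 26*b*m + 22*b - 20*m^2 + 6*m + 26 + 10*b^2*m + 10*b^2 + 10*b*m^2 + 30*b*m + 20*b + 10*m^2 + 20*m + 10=6*b^2 + 30*b + m^2*(10*b - 10) + m*(10*b^2 + 56*b - 66) - 36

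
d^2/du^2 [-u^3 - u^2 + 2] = -6*u - 2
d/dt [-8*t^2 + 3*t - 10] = 3 - 16*t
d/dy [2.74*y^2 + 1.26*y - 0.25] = 5.48*y + 1.26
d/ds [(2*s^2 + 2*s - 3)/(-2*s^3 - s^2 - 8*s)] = 2*(2*s^4 + 4*s^3 - 16*s^2 - 3*s - 12)/(s^2*(4*s^4 + 4*s^3 + 33*s^2 + 16*s + 64))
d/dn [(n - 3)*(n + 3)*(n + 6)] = 3*n^2 + 12*n - 9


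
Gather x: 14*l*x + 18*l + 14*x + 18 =18*l + x*(14*l + 14) + 18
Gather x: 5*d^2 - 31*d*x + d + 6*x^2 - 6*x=5*d^2 + d + 6*x^2 + x*(-31*d - 6)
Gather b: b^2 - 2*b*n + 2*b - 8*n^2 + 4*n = b^2 + b*(2 - 2*n) - 8*n^2 + 4*n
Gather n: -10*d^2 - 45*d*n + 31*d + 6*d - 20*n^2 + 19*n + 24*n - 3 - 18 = -10*d^2 + 37*d - 20*n^2 + n*(43 - 45*d) - 21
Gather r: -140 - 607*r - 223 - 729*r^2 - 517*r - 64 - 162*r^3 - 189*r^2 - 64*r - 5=-162*r^3 - 918*r^2 - 1188*r - 432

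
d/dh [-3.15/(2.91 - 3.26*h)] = -10.269/(3.26*h - 2.91)^2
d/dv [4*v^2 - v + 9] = 8*v - 1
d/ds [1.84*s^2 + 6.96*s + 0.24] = 3.68*s + 6.96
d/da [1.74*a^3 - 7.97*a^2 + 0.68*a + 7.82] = 5.22*a^2 - 15.94*a + 0.68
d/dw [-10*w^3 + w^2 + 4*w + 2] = -30*w^2 + 2*w + 4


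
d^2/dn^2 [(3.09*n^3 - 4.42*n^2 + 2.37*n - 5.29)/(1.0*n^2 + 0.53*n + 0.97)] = (5.166562*n^3 + 3.51581400000001*n^2 - 13.171314*n - 3.463712)/(1.0*n^6 + 1.59*n^5 + 3.7527*n^4 + 3.233477*n^3 + 3.640119*n^2 + 1.496031*n + 0.912673)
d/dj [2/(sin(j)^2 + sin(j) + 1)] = -2*(2*sin(j) + 1)*cos(j)/(sin(j)^2 + sin(j) + 1)^2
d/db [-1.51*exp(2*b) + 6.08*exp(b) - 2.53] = (6.08 - 3.02*exp(b))*exp(b)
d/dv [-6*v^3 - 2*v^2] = 2*v*(-9*v - 2)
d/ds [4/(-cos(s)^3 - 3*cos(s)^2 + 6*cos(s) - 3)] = 12*(sin(s)^2 - 2*cos(s) + 1)*sin(s)/(cos(s)^3 + 3*cos(s)^2 - 6*cos(s) + 3)^2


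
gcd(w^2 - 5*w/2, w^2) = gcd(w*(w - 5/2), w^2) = w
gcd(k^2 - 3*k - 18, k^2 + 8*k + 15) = k + 3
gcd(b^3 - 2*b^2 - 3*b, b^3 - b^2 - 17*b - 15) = b + 1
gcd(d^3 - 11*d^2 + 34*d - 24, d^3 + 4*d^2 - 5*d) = d - 1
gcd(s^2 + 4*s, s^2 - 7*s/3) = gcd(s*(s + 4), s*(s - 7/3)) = s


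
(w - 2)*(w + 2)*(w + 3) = w^3 + 3*w^2 - 4*w - 12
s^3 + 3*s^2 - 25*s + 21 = (s - 3)*(s - 1)*(s + 7)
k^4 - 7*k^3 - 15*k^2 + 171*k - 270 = (k - 6)*(k - 3)^2*(k + 5)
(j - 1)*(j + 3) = j^2 + 2*j - 3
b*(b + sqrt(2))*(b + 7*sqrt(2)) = b^3 + 8*sqrt(2)*b^2 + 14*b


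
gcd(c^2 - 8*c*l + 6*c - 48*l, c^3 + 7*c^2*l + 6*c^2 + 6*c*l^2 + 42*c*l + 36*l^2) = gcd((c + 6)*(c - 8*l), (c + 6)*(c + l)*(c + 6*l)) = c + 6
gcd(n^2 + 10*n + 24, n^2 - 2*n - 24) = n + 4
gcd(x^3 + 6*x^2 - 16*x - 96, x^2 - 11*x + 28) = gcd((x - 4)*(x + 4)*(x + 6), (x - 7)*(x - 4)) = x - 4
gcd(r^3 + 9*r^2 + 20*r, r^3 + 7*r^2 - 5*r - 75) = r + 5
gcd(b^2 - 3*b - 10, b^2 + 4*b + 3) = 1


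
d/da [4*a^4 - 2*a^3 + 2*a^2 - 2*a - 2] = 16*a^3 - 6*a^2 + 4*a - 2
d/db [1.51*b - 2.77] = 1.51000000000000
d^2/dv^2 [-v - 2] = 0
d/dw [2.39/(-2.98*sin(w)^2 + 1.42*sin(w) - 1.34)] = (14.2444*sin(w) - 3.3938)*cos(w)/(2.98*sin(w)^2 - 1.42*sin(w) + 1.34)^2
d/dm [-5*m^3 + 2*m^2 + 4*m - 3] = -15*m^2 + 4*m + 4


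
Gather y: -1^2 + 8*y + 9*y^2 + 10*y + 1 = 9*y^2 + 18*y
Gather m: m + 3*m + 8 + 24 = 4*m + 32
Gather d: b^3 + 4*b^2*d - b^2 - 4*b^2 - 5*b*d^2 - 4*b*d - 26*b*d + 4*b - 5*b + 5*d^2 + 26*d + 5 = b^3 - 5*b^2 - b + d^2*(5 - 5*b) + d*(4*b^2 - 30*b + 26) + 5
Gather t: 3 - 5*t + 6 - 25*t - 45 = -30*t - 36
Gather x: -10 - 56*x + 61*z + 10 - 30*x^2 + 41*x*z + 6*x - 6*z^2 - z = -30*x^2 + x*(41*z - 50) - 6*z^2 + 60*z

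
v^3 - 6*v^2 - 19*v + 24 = (v - 8)*(v - 1)*(v + 3)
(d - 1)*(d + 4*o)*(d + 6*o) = d^3 + 10*d^2*o - d^2 + 24*d*o^2 - 10*d*o - 24*o^2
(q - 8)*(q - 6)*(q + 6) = q^3 - 8*q^2 - 36*q + 288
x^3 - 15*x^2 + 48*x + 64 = (x - 8)^2*(x + 1)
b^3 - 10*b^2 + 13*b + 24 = (b - 8)*(b - 3)*(b + 1)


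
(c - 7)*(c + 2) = c^2 - 5*c - 14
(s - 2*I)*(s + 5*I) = s^2 + 3*I*s + 10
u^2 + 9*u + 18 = (u + 3)*(u + 6)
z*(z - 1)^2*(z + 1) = z^4 - z^3 - z^2 + z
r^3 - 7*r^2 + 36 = (r - 6)*(r - 3)*(r + 2)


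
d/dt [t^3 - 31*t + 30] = 3*t^2 - 31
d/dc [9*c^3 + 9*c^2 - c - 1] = 27*c^2 + 18*c - 1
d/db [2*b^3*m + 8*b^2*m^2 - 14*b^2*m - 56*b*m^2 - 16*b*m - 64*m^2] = 2*m*(3*b^2 + 8*b*m - 14*b - 28*m - 8)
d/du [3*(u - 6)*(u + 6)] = 6*u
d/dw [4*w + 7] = 4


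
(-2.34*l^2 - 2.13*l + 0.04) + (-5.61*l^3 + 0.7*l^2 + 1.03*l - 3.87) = -5.61*l^3 - 1.64*l^2 - 1.1*l - 3.83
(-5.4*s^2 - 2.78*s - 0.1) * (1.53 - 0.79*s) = 4.266*s^3 - 6.0658*s^2 - 4.1744*s - 0.153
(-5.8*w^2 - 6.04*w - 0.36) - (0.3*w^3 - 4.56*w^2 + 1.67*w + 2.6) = -0.3*w^3 - 1.24*w^2 - 7.71*w - 2.96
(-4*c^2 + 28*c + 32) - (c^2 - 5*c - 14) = -5*c^2 + 33*c + 46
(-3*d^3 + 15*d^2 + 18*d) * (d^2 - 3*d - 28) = -3*d^5 + 24*d^4 + 57*d^3 - 474*d^2 - 504*d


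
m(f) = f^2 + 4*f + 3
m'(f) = 2*f + 4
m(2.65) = 20.62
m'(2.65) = 9.30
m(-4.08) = 3.33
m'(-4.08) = -4.16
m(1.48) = 11.11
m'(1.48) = 6.96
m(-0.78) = 0.49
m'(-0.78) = 2.44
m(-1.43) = -0.68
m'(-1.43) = 1.14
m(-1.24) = -0.42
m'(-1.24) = 1.52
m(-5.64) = 12.25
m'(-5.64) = -7.28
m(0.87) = 7.24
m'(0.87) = 5.74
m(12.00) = 195.00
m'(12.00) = 28.00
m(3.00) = 24.00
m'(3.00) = 10.00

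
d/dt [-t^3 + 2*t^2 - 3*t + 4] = -3*t^2 + 4*t - 3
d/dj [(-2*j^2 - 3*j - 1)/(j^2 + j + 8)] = (j^2 - 30*j - 23)/(j^4 + 2*j^3 + 17*j^2 + 16*j + 64)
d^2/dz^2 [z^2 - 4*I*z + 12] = 2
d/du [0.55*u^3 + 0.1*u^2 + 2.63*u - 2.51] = 1.65*u^2 + 0.2*u + 2.63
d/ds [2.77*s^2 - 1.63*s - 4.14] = 5.54*s - 1.63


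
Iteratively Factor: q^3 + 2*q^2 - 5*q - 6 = (q + 3)*(q^2 - q - 2) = (q + 1)*(q + 3)*(q - 2)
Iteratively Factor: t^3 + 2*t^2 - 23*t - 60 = (t + 3)*(t^2 - t - 20) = (t - 5)*(t + 3)*(t + 4)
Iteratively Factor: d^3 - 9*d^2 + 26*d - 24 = (d - 2)*(d^2 - 7*d + 12) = (d - 3)*(d - 2)*(d - 4)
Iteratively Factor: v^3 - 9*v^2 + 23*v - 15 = (v - 1)*(v^2 - 8*v + 15) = (v - 5)*(v - 1)*(v - 3)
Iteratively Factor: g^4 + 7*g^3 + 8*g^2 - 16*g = (g)*(g^3 + 7*g^2 + 8*g - 16) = g*(g - 1)*(g^2 + 8*g + 16) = g*(g - 1)*(g + 4)*(g + 4)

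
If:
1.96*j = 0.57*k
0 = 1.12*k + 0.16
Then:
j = -0.04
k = -0.14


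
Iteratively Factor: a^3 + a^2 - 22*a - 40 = (a + 4)*(a^2 - 3*a - 10) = (a + 2)*(a + 4)*(a - 5)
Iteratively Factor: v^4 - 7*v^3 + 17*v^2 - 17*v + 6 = (v - 1)*(v^3 - 6*v^2 + 11*v - 6) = (v - 1)^2*(v^2 - 5*v + 6) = (v - 2)*(v - 1)^2*(v - 3)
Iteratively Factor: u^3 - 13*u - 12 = (u - 4)*(u^2 + 4*u + 3) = (u - 4)*(u + 1)*(u + 3)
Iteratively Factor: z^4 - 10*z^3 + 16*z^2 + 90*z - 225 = (z + 3)*(z^3 - 13*z^2 + 55*z - 75) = (z - 5)*(z + 3)*(z^2 - 8*z + 15) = (z - 5)*(z - 3)*(z + 3)*(z - 5)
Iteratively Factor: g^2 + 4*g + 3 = (g + 3)*(g + 1)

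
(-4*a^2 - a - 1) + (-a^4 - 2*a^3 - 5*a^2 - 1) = -a^4 - 2*a^3 - 9*a^2 - a - 2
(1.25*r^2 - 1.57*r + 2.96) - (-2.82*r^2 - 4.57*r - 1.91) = 4.07*r^2 + 3.0*r + 4.87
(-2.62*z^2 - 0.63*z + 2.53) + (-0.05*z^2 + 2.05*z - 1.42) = -2.67*z^2 + 1.42*z + 1.11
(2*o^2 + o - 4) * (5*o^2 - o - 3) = 10*o^4 + 3*o^3 - 27*o^2 + o + 12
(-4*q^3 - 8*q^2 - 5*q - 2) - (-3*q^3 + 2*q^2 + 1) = -q^3 - 10*q^2 - 5*q - 3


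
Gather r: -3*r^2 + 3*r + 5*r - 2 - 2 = -3*r^2 + 8*r - 4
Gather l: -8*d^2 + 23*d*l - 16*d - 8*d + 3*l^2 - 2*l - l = -8*d^2 - 24*d + 3*l^2 + l*(23*d - 3)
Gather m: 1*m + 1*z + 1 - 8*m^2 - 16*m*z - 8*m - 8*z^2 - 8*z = -8*m^2 + m*(-16*z - 7) - 8*z^2 - 7*z + 1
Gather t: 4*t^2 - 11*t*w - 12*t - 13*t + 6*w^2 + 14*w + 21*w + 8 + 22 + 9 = 4*t^2 + t*(-11*w - 25) + 6*w^2 + 35*w + 39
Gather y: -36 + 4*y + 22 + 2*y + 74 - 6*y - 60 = 0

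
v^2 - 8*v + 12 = (v - 6)*(v - 2)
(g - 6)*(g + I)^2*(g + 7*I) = g^4 - 6*g^3 + 9*I*g^3 - 15*g^2 - 54*I*g^2 + 90*g - 7*I*g + 42*I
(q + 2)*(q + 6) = q^2 + 8*q + 12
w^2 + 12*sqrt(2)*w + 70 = (w + 5*sqrt(2))*(w + 7*sqrt(2))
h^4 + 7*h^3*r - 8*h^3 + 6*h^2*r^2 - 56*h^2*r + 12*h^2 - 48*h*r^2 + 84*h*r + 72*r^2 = (h - 6)*(h - 2)*(h + r)*(h + 6*r)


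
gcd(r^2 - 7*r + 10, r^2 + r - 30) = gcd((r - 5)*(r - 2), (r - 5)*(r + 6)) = r - 5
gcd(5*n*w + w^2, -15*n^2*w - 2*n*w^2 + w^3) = w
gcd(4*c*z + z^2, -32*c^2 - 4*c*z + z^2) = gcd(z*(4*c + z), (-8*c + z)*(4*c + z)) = 4*c + z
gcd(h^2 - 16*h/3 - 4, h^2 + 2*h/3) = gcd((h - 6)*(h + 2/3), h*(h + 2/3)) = h + 2/3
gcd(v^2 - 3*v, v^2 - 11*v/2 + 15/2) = v - 3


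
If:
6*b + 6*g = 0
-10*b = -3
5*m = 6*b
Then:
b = 3/10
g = -3/10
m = 9/25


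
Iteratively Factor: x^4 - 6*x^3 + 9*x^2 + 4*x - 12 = (x - 2)*(x^3 - 4*x^2 + x + 6) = (x - 2)^2*(x^2 - 2*x - 3) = (x - 3)*(x - 2)^2*(x + 1)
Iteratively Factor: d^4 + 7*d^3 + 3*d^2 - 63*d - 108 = (d + 4)*(d^3 + 3*d^2 - 9*d - 27) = (d + 3)*(d + 4)*(d^2 - 9) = (d - 3)*(d + 3)*(d + 4)*(d + 3)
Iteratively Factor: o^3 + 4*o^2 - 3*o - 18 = (o + 3)*(o^2 + o - 6) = (o + 3)^2*(o - 2)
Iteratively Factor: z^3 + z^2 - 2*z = (z - 1)*(z^2 + 2*z) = (z - 1)*(z + 2)*(z)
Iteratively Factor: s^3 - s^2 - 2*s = (s - 2)*(s^2 + s) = s*(s - 2)*(s + 1)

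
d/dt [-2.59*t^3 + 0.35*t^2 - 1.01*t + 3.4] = -7.77*t^2 + 0.7*t - 1.01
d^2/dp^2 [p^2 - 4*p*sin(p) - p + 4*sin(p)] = 4*p*sin(p) - 4*sin(p) - 8*cos(p) + 2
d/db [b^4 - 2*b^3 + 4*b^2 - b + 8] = 4*b^3 - 6*b^2 + 8*b - 1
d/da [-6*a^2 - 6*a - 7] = -12*a - 6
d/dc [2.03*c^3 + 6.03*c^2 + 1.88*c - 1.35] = 6.09*c^2 + 12.06*c + 1.88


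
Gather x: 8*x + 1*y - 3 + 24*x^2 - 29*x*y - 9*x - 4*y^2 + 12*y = 24*x^2 + x*(-29*y - 1) - 4*y^2 + 13*y - 3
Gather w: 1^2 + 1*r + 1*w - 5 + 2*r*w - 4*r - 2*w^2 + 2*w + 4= -3*r - 2*w^2 + w*(2*r + 3)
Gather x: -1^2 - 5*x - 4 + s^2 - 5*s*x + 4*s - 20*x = s^2 + 4*s + x*(-5*s - 25) - 5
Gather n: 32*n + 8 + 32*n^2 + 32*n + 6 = 32*n^2 + 64*n + 14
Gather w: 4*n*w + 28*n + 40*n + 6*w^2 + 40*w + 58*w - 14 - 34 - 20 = 68*n + 6*w^2 + w*(4*n + 98) - 68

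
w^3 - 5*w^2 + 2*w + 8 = (w - 4)*(w - 2)*(w + 1)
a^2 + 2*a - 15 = (a - 3)*(a + 5)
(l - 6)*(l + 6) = l^2 - 36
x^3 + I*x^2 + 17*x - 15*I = (x - 3*I)*(x - I)*(x + 5*I)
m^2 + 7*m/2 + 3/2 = (m + 1/2)*(m + 3)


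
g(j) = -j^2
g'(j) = -2*j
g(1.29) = -1.66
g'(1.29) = -2.58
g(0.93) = -0.86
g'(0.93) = -1.86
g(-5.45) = -29.70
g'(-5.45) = 10.90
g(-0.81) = -0.66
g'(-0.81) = 1.62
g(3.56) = -12.67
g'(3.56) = -7.12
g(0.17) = -0.03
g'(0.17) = -0.34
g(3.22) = -10.37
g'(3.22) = -6.44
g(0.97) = -0.94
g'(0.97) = -1.94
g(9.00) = -81.00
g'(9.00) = -18.00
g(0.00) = 0.00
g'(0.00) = 0.00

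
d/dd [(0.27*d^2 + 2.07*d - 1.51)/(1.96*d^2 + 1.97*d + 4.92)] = (-3.5253*d^2 + 8.576*d + 13.1591)/(3.8416*d^4 + 7.7224*d^3 + 23.1673*d^2 + 19.3848*d + 24.2064)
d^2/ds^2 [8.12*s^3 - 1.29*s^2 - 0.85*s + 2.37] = 48.72*s - 2.58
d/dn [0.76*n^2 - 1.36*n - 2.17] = 1.52*n - 1.36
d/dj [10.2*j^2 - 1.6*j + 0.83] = 20.4*j - 1.6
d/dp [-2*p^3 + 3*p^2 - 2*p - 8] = -6*p^2 + 6*p - 2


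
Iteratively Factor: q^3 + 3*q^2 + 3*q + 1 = (q + 1)*(q^2 + 2*q + 1) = (q + 1)^2*(q + 1)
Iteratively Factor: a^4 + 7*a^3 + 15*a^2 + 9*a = (a + 3)*(a^3 + 4*a^2 + 3*a) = (a + 3)^2*(a^2 + a) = a*(a + 3)^2*(a + 1)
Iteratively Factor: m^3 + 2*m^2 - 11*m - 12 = (m + 1)*(m^2 + m - 12) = (m - 3)*(m + 1)*(m + 4)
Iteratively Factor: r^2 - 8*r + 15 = (r - 3)*(r - 5)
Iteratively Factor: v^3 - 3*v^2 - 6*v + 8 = (v + 2)*(v^2 - 5*v + 4) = (v - 1)*(v + 2)*(v - 4)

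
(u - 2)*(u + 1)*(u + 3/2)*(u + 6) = u^4 + 13*u^3/2 - u^2/2 - 24*u - 18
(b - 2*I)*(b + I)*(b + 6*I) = b^3 + 5*I*b^2 + 8*b + 12*I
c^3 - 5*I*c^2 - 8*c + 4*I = (c - 2*I)^2*(c - I)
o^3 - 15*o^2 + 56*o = o*(o - 8)*(o - 7)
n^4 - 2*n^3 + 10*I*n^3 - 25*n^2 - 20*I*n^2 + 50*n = n*(n - 2)*(n + 5*I)^2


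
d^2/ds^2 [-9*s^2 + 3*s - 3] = -18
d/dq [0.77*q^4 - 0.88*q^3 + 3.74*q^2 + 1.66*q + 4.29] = 3.08*q^3 - 2.64*q^2 + 7.48*q + 1.66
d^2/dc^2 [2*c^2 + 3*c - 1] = 4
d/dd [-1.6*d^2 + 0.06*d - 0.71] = 0.06 - 3.2*d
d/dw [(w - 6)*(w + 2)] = 2*w - 4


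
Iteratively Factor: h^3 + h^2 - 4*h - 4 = (h - 2)*(h^2 + 3*h + 2) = (h - 2)*(h + 2)*(h + 1)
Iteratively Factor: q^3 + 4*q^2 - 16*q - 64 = (q + 4)*(q^2 - 16) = (q + 4)^2*(q - 4)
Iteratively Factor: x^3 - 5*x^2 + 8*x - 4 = (x - 2)*(x^2 - 3*x + 2) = (x - 2)*(x - 1)*(x - 2)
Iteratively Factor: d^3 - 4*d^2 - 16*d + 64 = (d - 4)*(d^2 - 16) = (d - 4)*(d + 4)*(d - 4)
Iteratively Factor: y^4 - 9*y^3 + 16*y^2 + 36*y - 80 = (y + 2)*(y^3 - 11*y^2 + 38*y - 40) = (y - 5)*(y + 2)*(y^2 - 6*y + 8) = (y - 5)*(y - 2)*(y + 2)*(y - 4)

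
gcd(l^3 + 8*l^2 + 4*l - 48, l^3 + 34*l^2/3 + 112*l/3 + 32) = l^2 + 10*l + 24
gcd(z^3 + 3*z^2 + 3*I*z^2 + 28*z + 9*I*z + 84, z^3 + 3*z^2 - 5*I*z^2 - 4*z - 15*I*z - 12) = z^2 + z*(3 - 4*I) - 12*I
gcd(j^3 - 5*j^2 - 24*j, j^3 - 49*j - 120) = j^2 - 5*j - 24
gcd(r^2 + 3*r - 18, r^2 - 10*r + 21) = r - 3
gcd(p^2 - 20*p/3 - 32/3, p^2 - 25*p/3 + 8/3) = p - 8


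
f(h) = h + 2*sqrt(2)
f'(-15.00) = 1.00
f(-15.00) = -12.17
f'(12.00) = 1.00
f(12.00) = 14.83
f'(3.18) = 1.00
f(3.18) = 6.01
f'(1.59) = 1.00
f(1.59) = 4.42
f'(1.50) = 1.00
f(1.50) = 4.33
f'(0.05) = 1.00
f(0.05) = 2.88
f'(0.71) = 1.00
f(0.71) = 3.54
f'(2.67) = 1.00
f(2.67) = 5.50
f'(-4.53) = 1.00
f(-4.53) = -1.70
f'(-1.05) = 1.00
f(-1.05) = 1.78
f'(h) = 1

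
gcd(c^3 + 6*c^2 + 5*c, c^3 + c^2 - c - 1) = c + 1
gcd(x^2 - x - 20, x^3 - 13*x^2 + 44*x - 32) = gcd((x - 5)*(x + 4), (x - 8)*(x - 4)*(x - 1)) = 1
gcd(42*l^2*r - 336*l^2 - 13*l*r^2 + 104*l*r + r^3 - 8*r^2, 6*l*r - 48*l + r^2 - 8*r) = r - 8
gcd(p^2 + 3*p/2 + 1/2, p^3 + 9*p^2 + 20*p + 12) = p + 1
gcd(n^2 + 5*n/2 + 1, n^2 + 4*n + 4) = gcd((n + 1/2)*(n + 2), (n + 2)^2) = n + 2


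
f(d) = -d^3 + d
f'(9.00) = -242.00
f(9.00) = -720.00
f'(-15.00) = -674.00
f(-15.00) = 3360.00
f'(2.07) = -11.85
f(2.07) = -6.80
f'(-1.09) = -2.56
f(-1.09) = 0.21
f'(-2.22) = -13.79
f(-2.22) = 8.72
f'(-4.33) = -55.25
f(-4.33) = 76.85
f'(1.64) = -7.07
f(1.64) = -2.77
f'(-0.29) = 0.75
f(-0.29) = -0.27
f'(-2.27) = -14.46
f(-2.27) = 9.43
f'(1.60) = -6.68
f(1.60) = -2.50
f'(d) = 1 - 3*d^2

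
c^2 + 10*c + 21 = (c + 3)*(c + 7)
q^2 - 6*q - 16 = (q - 8)*(q + 2)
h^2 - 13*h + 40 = (h - 8)*(h - 5)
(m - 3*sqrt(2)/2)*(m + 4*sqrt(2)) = m^2 + 5*sqrt(2)*m/2 - 12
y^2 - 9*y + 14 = (y - 7)*(y - 2)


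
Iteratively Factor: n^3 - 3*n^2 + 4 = (n - 2)*(n^2 - n - 2) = (n - 2)*(n + 1)*(n - 2)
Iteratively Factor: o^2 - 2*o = (o - 2)*(o)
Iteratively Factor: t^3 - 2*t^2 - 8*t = (t - 4)*(t^2 + 2*t) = t*(t - 4)*(t + 2)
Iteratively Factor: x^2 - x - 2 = (x + 1)*(x - 2)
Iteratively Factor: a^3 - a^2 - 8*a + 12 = (a - 2)*(a^2 + a - 6) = (a - 2)^2*(a + 3)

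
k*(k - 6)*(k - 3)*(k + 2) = k^4 - 7*k^3 + 36*k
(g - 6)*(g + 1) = g^2 - 5*g - 6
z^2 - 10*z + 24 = (z - 6)*(z - 4)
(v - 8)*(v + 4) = v^2 - 4*v - 32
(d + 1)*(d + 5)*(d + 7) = d^3 + 13*d^2 + 47*d + 35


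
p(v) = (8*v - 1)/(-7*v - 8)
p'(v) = 8/(-7*v - 8) + 7*(8*v - 1)/(-7*v - 8)^2 = -71/(7*v + 8)^2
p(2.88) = -0.78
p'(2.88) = -0.09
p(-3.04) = -1.91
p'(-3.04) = -0.40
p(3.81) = -0.85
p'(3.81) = -0.06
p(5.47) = -0.92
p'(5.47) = -0.03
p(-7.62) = -1.37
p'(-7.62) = -0.03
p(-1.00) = 9.00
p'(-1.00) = -71.00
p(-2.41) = -2.29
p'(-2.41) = -0.90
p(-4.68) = -1.55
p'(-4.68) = -0.12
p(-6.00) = -1.44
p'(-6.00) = -0.06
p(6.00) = -0.94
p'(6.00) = -0.03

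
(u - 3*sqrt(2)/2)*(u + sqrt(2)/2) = u^2 - sqrt(2)*u - 3/2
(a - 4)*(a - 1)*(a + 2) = a^3 - 3*a^2 - 6*a + 8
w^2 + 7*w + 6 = (w + 1)*(w + 6)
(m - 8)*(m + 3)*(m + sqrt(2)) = m^3 - 5*m^2 + sqrt(2)*m^2 - 24*m - 5*sqrt(2)*m - 24*sqrt(2)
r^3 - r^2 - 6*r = r*(r - 3)*(r + 2)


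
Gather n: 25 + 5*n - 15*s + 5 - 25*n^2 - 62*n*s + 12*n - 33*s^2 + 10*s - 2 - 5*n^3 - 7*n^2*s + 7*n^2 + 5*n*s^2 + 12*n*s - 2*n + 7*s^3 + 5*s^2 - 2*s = -5*n^3 + n^2*(-7*s - 18) + n*(5*s^2 - 50*s + 15) + 7*s^3 - 28*s^2 - 7*s + 28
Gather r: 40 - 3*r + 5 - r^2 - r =-r^2 - 4*r + 45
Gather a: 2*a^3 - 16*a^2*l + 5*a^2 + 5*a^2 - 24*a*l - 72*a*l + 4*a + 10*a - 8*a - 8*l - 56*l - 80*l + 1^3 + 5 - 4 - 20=2*a^3 + a^2*(10 - 16*l) + a*(6 - 96*l) - 144*l - 18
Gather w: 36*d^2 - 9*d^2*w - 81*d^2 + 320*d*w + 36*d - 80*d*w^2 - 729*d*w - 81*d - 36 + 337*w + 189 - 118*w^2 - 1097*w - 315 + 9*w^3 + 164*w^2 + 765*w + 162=-45*d^2 - 45*d + 9*w^3 + w^2*(46 - 80*d) + w*(-9*d^2 - 409*d + 5)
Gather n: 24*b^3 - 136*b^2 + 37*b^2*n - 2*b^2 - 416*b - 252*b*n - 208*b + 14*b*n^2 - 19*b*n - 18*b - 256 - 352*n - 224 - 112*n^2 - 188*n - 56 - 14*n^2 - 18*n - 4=24*b^3 - 138*b^2 - 642*b + n^2*(14*b - 126) + n*(37*b^2 - 271*b - 558) - 540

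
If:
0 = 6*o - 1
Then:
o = 1/6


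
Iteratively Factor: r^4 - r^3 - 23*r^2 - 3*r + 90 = (r + 3)*(r^3 - 4*r^2 - 11*r + 30) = (r - 2)*(r + 3)*(r^2 - 2*r - 15) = (r - 2)*(r + 3)^2*(r - 5)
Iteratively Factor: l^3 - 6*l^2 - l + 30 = (l - 5)*(l^2 - l - 6) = (l - 5)*(l + 2)*(l - 3)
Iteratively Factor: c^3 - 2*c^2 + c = (c - 1)*(c^2 - c) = c*(c - 1)*(c - 1)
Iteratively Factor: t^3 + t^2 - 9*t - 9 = (t - 3)*(t^2 + 4*t + 3) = (t - 3)*(t + 1)*(t + 3)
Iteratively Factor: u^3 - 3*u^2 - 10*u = (u + 2)*(u^2 - 5*u) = (u - 5)*(u + 2)*(u)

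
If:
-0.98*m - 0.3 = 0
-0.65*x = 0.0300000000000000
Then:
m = -0.31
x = -0.05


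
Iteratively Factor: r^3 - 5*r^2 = (r - 5)*(r^2) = r*(r - 5)*(r)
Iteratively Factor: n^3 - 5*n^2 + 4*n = (n - 1)*(n^2 - 4*n) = (n - 4)*(n - 1)*(n)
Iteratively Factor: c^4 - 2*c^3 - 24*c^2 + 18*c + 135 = (c - 3)*(c^3 + c^2 - 21*c - 45) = (c - 3)*(c + 3)*(c^2 - 2*c - 15) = (c - 3)*(c + 3)^2*(c - 5)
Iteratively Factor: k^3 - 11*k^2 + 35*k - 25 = (k - 5)*(k^2 - 6*k + 5) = (k - 5)^2*(k - 1)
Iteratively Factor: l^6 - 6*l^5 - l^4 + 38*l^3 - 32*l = (l - 1)*(l^5 - 5*l^4 - 6*l^3 + 32*l^2 + 32*l) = (l - 1)*(l + 2)*(l^4 - 7*l^3 + 8*l^2 + 16*l) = (l - 4)*(l - 1)*(l + 2)*(l^3 - 3*l^2 - 4*l) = (l - 4)^2*(l - 1)*(l + 2)*(l^2 + l) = l*(l - 4)^2*(l - 1)*(l + 2)*(l + 1)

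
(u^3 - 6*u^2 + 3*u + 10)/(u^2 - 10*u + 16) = (u^2 - 4*u - 5)/(u - 8)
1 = 1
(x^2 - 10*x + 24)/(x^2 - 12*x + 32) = (x - 6)/(x - 8)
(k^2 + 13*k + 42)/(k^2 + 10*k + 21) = (k + 6)/(k + 3)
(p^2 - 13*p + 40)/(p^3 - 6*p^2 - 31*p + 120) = (p - 5)/(p^2 + 2*p - 15)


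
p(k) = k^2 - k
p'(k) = 2*k - 1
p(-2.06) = 6.30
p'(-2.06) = -5.12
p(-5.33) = 33.74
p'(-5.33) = -11.66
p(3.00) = 6.00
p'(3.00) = 5.00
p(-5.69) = 38.07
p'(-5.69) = -12.38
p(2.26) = 2.85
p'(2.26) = 3.52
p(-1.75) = 4.81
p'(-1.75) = -4.50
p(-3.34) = 14.50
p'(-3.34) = -7.68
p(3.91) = 11.38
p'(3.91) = 6.82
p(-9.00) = 90.00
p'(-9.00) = -19.00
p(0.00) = 0.00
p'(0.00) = -1.00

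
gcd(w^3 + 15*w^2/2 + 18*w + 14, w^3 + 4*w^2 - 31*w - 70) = w + 2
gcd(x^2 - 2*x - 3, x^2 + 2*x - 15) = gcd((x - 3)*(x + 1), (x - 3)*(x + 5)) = x - 3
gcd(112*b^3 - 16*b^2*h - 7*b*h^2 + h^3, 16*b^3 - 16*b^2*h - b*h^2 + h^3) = 16*b^2 - h^2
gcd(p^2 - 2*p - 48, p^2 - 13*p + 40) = p - 8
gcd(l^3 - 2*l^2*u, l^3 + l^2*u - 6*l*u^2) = -l^2 + 2*l*u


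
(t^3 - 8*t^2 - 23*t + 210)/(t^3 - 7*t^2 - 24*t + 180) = (t - 7)/(t - 6)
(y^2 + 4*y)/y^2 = (y + 4)/y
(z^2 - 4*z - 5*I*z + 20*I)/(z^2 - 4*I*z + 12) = (z^2 - 4*z - 5*I*z + 20*I)/(z^2 - 4*I*z + 12)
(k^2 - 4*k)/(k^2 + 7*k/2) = 2*(k - 4)/(2*k + 7)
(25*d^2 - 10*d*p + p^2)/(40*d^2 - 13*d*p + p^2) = (-5*d + p)/(-8*d + p)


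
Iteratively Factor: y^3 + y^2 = (y)*(y^2 + y) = y*(y + 1)*(y)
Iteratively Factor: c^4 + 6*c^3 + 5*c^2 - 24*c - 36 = (c + 2)*(c^3 + 4*c^2 - 3*c - 18) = (c + 2)*(c + 3)*(c^2 + c - 6) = (c + 2)*(c + 3)^2*(c - 2)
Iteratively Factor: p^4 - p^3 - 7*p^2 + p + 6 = (p + 2)*(p^3 - 3*p^2 - p + 3) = (p - 1)*(p + 2)*(p^2 - 2*p - 3) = (p - 1)*(p + 1)*(p + 2)*(p - 3)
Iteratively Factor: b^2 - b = (b)*(b - 1)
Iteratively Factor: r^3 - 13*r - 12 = (r - 4)*(r^2 + 4*r + 3) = (r - 4)*(r + 1)*(r + 3)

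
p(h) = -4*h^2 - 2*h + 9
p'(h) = -8*h - 2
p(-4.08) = -49.43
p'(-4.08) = 30.64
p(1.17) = 1.18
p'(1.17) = -11.36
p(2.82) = -28.45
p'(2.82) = -24.56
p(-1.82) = -0.61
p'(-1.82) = 12.56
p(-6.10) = -127.64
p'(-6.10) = 46.80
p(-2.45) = -10.11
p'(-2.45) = 17.60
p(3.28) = -40.59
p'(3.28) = -28.24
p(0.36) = 7.76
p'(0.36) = -4.88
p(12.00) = -591.00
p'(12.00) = -98.00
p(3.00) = -33.00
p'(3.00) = -26.00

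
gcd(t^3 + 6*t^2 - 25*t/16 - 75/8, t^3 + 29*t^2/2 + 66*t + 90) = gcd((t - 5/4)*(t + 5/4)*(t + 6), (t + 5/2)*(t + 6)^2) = t + 6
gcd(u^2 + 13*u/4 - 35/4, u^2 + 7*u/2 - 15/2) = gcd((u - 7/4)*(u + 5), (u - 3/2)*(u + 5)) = u + 5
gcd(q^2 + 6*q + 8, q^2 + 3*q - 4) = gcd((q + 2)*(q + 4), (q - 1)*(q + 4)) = q + 4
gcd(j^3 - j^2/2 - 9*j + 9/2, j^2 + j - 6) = j + 3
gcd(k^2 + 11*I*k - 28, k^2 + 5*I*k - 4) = k + 4*I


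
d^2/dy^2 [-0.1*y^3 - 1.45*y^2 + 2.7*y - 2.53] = -0.6*y - 2.9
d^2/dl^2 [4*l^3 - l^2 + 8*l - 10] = 24*l - 2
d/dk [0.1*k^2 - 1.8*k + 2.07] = 0.2*k - 1.8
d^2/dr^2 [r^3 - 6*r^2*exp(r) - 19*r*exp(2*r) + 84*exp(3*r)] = -6*r^2*exp(r) - 76*r*exp(2*r) - 24*r*exp(r) + 6*r + 756*exp(3*r) - 76*exp(2*r) - 12*exp(r)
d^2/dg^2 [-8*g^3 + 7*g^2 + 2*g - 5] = 14 - 48*g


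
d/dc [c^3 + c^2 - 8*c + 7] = 3*c^2 + 2*c - 8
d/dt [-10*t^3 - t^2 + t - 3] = -30*t^2 - 2*t + 1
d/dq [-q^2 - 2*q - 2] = -2*q - 2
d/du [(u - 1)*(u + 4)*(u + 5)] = 3*u^2 + 16*u + 11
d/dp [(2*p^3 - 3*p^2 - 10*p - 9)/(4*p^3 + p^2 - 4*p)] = 2*(7*p^4 + 32*p^3 + 65*p^2 + 9*p - 18)/(p^2*(16*p^4 + 8*p^3 - 31*p^2 - 8*p + 16))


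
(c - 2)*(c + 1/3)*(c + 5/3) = c^3 - 31*c/9 - 10/9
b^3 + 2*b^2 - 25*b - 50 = (b - 5)*(b + 2)*(b + 5)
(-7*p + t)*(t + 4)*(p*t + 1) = -7*p^2*t^2 - 28*p^2*t + p*t^3 + 4*p*t^2 - 7*p*t - 28*p + t^2 + 4*t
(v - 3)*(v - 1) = v^2 - 4*v + 3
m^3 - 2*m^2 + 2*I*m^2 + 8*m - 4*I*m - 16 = (m - 2)*(m - 2*I)*(m + 4*I)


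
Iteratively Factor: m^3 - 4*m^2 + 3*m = (m - 1)*(m^2 - 3*m) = m*(m - 1)*(m - 3)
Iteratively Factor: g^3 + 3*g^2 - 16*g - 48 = (g - 4)*(g^2 + 7*g + 12) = (g - 4)*(g + 3)*(g + 4)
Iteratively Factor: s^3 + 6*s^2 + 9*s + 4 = (s + 1)*(s^2 + 5*s + 4) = (s + 1)^2*(s + 4)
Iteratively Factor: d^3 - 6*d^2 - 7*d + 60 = (d - 4)*(d^2 - 2*d - 15) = (d - 4)*(d + 3)*(d - 5)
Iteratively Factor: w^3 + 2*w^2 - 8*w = (w)*(w^2 + 2*w - 8) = w*(w - 2)*(w + 4)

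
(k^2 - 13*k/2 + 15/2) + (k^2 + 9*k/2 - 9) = 2*k^2 - 2*k - 3/2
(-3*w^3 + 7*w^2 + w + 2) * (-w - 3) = 3*w^4 + 2*w^3 - 22*w^2 - 5*w - 6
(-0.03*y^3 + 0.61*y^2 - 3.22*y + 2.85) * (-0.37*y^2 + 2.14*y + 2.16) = 0.0111*y^5 - 0.2899*y^4 + 2.432*y^3 - 6.6277*y^2 - 0.8562*y + 6.156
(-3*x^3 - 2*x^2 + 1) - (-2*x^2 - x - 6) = -3*x^3 + x + 7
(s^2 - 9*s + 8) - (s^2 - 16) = 24 - 9*s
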